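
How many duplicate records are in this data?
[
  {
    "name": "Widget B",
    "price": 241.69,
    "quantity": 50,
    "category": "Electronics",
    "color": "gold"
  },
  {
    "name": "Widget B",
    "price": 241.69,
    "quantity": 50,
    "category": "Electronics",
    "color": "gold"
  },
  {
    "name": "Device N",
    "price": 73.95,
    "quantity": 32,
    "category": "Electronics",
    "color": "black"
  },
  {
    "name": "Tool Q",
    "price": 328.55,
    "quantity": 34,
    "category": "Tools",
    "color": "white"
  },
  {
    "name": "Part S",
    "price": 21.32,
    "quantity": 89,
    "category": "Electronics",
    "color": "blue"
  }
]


Checking 5 records for duplicates:

  Row 1: Widget B ($241.69, qty 50)
  Row 2: Widget B ($241.69, qty 50) <-- DUPLICATE
  Row 3: Device N ($73.95, qty 32)
  Row 4: Tool Q ($328.55, qty 34)
  Row 5: Part S ($21.32, qty 89)

Duplicates found: 1
Unique records: 4

1 duplicates, 4 unique


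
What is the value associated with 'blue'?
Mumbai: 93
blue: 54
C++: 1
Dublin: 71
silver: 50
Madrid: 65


Looking up key 'blue'
Value: 54

54


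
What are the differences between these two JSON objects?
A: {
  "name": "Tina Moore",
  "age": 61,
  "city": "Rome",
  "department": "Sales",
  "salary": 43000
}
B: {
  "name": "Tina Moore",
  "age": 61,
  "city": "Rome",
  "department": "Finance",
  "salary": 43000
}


Comparing each field (in key order):
  name: same
  age: same
  city: same
  department: DIFFERENT
  salary: same
Differences:
  department: Sales -> Finance

1 field(s) changed

1 change: department


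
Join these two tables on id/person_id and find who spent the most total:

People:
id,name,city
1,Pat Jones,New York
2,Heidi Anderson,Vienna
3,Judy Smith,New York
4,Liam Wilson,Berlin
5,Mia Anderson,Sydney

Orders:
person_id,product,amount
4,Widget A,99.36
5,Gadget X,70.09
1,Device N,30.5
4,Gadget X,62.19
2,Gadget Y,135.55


Join on: people.id = orders.person_id

Joined rows:
  Liam Wilson (Berlin) bought Widget A for $99.36
  Mia Anderson (Sydney) bought Gadget X for $70.09
  Pat Jones (New York) bought Device N for $30.5
  Liam Wilson (Berlin) bought Gadget X for $62.19
  Heidi Anderson (Vienna) bought Gadget Y for $135.55

Total per person:
  Liam Wilson: $161.55
  Heidi Anderson: $135.55
  Mia Anderson: $70.09
  Pat Jones: $30.50

Top spender: Liam Wilson ($161.55)

Liam Wilson ($161.55)


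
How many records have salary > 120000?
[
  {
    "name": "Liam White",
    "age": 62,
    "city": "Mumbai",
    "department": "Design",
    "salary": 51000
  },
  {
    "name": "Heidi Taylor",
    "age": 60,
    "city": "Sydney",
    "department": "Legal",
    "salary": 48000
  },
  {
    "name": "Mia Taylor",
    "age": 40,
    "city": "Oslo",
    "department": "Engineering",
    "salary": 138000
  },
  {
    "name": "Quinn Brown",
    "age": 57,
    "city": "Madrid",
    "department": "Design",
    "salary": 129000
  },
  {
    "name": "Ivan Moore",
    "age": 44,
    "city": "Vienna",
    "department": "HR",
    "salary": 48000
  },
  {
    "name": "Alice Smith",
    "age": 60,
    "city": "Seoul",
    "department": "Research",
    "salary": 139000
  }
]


Data: 6 records
Condition: salary > 120000

Checking each record:
  Liam White: 51000
  Heidi Taylor: 48000
  Mia Taylor: 138000 MATCH
  Quinn Brown: 129000 MATCH
  Ivan Moore: 48000
  Alice Smith: 139000 MATCH

Count: 3

3


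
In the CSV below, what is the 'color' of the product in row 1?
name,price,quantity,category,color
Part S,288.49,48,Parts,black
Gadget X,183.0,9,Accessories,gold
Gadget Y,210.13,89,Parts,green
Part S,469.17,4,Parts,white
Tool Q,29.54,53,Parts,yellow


Query: Row 1 ('Part S'), column 'color'
Value: black

black


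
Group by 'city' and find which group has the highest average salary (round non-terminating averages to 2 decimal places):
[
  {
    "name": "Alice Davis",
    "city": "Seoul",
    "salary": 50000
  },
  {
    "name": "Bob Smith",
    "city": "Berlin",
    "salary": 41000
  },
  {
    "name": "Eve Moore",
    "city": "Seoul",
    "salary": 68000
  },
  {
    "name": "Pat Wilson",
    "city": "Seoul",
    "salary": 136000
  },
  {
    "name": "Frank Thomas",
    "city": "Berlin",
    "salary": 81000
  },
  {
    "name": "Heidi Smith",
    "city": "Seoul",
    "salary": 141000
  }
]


Group by: city

Groups:
  Berlin: 2 people, avg salary = 122000/2 = $61000
  Seoul: 4 people, avg salary = 395000/4 = $98750

Highest average salary: Seoul ($98750)

Seoul ($98750)


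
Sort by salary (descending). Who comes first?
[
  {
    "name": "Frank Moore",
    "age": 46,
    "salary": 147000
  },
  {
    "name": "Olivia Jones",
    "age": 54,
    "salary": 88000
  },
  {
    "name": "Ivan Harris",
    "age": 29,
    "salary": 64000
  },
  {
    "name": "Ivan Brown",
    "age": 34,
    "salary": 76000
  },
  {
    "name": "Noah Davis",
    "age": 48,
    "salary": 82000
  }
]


Sort by: salary (descending)

Sorted order:
  1. Frank Moore (salary = 147000)
  2. Olivia Jones (salary = 88000)
  3. Noah Davis (salary = 82000)
  4. Ivan Brown (salary = 76000)
  5. Ivan Harris (salary = 64000)

First: Frank Moore

Frank Moore


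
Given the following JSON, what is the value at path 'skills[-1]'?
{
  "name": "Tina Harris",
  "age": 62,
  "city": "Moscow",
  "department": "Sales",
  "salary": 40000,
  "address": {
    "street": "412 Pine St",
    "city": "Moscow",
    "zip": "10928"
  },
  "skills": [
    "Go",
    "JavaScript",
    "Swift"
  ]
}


Query: skills[-1]
Path: skills -> last element
Value: Swift

Swift


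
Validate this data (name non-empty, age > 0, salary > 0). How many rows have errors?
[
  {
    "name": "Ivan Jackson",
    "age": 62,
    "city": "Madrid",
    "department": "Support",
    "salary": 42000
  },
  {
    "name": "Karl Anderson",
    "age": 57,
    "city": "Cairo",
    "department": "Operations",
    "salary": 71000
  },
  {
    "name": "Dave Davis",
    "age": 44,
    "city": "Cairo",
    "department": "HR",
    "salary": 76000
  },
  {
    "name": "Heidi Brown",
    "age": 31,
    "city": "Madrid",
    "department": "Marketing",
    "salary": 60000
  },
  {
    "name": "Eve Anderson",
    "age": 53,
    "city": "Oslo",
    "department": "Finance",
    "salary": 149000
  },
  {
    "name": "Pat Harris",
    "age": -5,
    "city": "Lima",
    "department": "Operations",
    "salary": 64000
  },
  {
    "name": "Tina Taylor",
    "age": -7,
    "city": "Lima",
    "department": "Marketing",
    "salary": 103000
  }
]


Validating 7 records:
Rules: name non-empty, age > 0, salary > 0

  Row 1 (Ivan Jackson): OK
  Row 2 (Karl Anderson): OK
  Row 3 (Dave Davis): OK
  Row 4 (Heidi Brown): OK
  Row 5 (Eve Anderson): OK
  Row 6 (Pat Harris): negative age: -5
  Row 7 (Tina Taylor): negative age: -7

Total errors: 2

2 errors


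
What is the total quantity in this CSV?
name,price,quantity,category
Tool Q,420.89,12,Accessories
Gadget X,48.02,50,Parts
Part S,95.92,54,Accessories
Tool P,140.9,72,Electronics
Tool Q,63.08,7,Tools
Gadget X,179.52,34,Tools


Computing total quantity:
Values: [12, 50, 54, 72, 7, 34]
Sum = 229

229


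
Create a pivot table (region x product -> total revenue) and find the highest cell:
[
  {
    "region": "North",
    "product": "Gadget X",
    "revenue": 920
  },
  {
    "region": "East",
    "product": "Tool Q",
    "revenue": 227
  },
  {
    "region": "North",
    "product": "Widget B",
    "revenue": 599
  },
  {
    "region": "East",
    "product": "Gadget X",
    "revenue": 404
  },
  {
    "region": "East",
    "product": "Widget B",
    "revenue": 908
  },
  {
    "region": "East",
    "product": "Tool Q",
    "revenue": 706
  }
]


Pivot: region (rows) x product (columns) -> total revenue

     Gadget X      Tool Q        Widget B    
East           404           933           908  
North          920             0           599  

Highest: East / Tool Q = $933

East / Tool Q = $933


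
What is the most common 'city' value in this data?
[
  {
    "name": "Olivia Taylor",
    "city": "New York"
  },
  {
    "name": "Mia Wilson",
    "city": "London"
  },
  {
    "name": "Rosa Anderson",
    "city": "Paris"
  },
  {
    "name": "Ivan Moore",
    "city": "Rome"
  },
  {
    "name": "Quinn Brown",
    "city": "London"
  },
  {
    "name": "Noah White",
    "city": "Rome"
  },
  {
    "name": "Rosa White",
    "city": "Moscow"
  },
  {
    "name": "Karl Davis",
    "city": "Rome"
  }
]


Counting 'city' values across 8 records:

  Rome: 3 ###
  London: 2 ##
  New York: 1 #
  Paris: 1 #
  Moscow: 1 #

Most common: Rome (3 times)

Rome (3 times)


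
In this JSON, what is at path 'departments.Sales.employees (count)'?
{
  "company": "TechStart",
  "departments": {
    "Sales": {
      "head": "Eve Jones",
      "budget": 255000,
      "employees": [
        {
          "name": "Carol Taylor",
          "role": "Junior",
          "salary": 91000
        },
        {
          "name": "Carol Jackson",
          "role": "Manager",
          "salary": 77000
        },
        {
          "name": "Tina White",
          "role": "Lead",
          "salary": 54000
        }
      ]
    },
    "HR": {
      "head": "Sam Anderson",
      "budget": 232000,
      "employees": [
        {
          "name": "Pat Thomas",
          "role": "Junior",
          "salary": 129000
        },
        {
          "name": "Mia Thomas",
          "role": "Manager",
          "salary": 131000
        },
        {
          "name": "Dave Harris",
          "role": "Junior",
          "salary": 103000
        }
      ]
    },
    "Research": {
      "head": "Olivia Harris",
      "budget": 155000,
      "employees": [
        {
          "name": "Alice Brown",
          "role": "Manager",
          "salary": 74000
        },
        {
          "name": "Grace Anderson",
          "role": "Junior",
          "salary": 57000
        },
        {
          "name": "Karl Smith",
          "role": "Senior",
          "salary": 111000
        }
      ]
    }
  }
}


Path: departments.Sales.employees (count)

Navigate:
  -> departments
  -> Sales
  -> employees (array, length 3)

3


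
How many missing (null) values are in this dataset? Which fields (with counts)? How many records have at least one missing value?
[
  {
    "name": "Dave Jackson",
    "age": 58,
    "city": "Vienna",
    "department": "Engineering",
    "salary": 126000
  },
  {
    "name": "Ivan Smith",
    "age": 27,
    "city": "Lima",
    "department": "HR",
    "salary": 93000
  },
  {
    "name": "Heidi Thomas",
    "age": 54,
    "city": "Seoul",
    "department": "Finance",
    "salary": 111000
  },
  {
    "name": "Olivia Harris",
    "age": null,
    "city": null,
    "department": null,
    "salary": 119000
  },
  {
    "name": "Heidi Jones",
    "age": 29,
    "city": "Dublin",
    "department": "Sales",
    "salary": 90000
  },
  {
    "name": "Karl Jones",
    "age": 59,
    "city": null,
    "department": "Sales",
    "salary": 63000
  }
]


Checking for missing (null) values in 6 records:

  Dave Jackson: complete
  Ivan Smith: complete
  Heidi Thomas: complete
  Olivia Harris: age, city, department
  Heidi Jones: complete
  Karl Jones: city

Per field:
  name: 0 missing
  age: 1 missing
  city: 2 missing
  department: 1 missing
  salary: 0 missing

Total missing values: 4
Records with any missing: 2

4 missing values (age: 1, city: 2, department: 1); 2 incomplete records


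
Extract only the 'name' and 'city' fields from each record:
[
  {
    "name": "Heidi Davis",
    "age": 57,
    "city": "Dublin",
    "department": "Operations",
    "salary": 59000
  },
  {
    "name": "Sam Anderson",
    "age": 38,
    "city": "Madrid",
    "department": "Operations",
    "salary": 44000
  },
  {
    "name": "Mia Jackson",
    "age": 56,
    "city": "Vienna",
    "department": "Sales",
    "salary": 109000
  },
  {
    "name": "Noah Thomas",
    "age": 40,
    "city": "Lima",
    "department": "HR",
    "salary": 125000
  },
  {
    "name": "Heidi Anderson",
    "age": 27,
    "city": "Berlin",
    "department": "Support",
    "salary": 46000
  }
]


Original: 5 records with fields: name, age, city, department, salary
Keep: ['name', 'city']
Drop: ['age', 'department', 'salary']
Result: 5 records, 2 fields each

[
  {
    "name": "Heidi Davis",
    "city": "Dublin"
  },
  {
    "name": "Sam Anderson",
    "city": "Madrid"
  },
  {
    "name": "Mia Jackson",
    "city": "Vienna"
  },
  {
    "name": "Noah Thomas",
    "city": "Lima"
  },
  {
    "name": "Heidi Anderson",
    "city": "Berlin"
  }
]


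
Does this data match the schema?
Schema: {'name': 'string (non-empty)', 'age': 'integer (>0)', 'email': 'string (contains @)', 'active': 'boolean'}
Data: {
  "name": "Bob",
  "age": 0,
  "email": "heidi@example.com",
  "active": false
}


Validating each field against schema:
  name: OK (non-empty string)
  age: FAIL (0 is not > 0)
  email: OK (string with @)
  active: OK (boolean)

Result: INVALID (1 error: age)

INVALID (1 error: age)


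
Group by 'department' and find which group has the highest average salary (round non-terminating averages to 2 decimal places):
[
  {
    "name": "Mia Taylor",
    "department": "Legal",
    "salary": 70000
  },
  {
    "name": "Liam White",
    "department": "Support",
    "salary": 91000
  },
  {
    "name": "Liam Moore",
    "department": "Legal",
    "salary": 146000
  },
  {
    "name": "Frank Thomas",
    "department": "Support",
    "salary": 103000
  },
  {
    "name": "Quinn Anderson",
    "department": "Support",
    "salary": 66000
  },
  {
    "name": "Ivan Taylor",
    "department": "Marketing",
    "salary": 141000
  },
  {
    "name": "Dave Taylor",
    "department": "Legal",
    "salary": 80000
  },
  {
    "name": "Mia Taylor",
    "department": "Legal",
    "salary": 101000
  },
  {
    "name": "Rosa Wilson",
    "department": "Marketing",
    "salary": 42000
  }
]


Group by: department

Groups:
  Legal: 4 people, avg salary = 397000/4 = $99250
  Marketing: 2 people, avg salary = 183000/2 = $91500
  Support: 3 people, avg salary = 260000/3 ≈ $86666.67

Highest average salary: Legal ($99250)

Legal ($99250)


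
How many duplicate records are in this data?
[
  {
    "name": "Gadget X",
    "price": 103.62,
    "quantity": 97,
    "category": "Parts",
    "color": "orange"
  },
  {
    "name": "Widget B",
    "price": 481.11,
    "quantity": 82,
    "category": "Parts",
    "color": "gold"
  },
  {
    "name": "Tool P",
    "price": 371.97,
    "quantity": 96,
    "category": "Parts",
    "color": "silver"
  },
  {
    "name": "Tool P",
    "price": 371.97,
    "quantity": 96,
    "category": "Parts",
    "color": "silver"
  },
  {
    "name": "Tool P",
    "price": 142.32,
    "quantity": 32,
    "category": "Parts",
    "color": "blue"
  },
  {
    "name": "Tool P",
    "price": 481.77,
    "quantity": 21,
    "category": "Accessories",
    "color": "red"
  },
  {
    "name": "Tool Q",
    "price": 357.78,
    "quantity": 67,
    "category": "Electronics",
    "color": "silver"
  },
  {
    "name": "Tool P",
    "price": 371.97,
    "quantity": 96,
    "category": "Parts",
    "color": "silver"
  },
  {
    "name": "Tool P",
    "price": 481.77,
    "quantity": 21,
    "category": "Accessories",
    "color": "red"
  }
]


Checking 9 records for duplicates:

  Row 1: Gadget X ($103.62, qty 97)
  Row 2: Widget B ($481.11, qty 82)
  Row 3: Tool P ($371.97, qty 96)
  Row 4: Tool P ($371.97, qty 96) <-- DUPLICATE
  Row 5: Tool P ($142.32, qty 32)
  Row 6: Tool P ($481.77, qty 21)
  Row 7: Tool Q ($357.78, qty 67)
  Row 8: Tool P ($371.97, qty 96) <-- DUPLICATE
  Row 9: Tool P ($481.77, qty 21) <-- DUPLICATE

Duplicates found: 3
Unique records: 6

3 duplicates, 6 unique


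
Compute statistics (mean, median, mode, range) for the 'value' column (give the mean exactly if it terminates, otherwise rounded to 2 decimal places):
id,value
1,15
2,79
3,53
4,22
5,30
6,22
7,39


Data: [15, 79, 53, 22, 30, 22, 39]
Count: 7
Sum: 260
Mean: 260/7 ≈ 37.14 (rounded to 2 decimal places)
Sorted: [15, 22, 22, 30, 39, 53, 79]
Median: 30.0
Mode: 22 (2 times)
Range: 79 - 15 = 64
Min: 15, Max: 79

mean≈37.14, median=30.0, mode=22, range=64


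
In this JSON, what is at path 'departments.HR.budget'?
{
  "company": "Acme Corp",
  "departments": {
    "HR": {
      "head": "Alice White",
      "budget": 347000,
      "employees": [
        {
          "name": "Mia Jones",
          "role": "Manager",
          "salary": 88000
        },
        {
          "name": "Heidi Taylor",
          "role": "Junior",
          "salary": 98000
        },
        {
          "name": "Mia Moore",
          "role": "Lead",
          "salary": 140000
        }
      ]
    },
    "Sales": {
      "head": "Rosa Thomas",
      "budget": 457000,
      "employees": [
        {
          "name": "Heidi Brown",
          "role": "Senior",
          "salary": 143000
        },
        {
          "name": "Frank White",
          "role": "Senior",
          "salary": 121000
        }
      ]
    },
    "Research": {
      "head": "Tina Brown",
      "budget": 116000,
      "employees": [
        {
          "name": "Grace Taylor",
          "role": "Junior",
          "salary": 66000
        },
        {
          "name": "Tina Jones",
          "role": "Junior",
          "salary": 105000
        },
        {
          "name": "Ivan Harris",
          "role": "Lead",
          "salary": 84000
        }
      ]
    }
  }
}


Path: departments.HR.budget

Navigate:
  -> departments
  -> HR
  -> budget = 347000

347000


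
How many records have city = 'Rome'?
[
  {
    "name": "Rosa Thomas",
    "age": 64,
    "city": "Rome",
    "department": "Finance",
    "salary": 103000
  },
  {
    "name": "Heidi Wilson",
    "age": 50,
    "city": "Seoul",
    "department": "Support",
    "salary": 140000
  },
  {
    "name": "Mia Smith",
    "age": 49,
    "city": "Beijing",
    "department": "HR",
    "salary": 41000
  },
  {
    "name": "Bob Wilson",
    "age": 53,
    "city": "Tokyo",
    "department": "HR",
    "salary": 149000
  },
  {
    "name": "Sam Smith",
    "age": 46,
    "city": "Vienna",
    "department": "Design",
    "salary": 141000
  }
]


Data: 5 records
Condition: city = 'Rome'

Checking each record:
  Rosa Thomas: Rome MATCH
  Heidi Wilson: Seoul
  Mia Smith: Beijing
  Bob Wilson: Tokyo
  Sam Smith: Vienna

Count: 1

1


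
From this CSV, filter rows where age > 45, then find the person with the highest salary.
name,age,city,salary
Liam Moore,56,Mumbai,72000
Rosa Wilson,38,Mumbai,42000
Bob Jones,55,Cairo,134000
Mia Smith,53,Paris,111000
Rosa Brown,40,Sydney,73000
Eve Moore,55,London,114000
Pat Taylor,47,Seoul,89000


Filter: age > 45
Sort by: salary (descending)

Filtered records (5):
  Bob Jones, age 55, salary $134000
  Eve Moore, age 55, salary $114000
  Mia Smith, age 53, salary $111000
  Pat Taylor, age 47, salary $89000
  Liam Moore, age 56, salary $72000

Highest salary: Bob Jones ($134000)

Bob Jones


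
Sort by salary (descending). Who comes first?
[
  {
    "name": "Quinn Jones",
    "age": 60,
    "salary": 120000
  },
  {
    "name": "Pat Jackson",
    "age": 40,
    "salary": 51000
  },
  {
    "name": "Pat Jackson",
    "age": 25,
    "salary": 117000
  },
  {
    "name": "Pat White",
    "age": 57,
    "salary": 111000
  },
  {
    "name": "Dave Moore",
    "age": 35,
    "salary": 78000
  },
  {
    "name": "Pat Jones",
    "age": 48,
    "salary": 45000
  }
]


Sort by: salary (descending)

Sorted order:
  1. Quinn Jones (salary = 120000)
  2. Pat Jackson (salary = 117000)
  3. Pat White (salary = 111000)
  4. Dave Moore (salary = 78000)
  5. Pat Jackson (salary = 51000)
  6. Pat Jones (salary = 45000)

First: Quinn Jones

Quinn Jones


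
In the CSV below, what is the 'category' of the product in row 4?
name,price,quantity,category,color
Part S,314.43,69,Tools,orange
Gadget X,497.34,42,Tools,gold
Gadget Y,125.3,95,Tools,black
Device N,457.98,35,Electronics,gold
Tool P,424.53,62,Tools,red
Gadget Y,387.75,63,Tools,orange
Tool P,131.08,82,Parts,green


Query: Row 4 ('Device N'), column 'category'
Value: Electronics

Electronics


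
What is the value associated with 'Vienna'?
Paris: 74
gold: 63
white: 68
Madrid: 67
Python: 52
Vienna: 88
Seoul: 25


Looking up key 'Vienna'
Value: 88

88


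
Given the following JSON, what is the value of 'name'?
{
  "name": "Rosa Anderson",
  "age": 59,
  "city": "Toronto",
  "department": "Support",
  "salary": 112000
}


Looking up field 'name'
Value: Rosa Anderson

Rosa Anderson


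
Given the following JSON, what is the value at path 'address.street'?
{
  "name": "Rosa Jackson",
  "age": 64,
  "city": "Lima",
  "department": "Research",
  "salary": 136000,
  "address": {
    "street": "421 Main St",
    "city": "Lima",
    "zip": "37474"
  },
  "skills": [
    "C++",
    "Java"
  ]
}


Query: address.street
Path: address -> street
Value: 421 Main St

421 Main St


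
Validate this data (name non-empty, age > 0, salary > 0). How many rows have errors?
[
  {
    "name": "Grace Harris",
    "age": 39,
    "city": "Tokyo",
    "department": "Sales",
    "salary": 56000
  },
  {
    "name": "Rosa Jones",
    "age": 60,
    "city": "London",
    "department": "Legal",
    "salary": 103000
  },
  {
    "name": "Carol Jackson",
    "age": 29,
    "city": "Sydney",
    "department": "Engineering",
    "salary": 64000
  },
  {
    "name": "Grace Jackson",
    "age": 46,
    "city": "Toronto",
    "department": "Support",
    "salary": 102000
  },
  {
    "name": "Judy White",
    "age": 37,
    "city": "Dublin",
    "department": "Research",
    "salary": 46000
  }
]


Validating 5 records:
Rules: name non-empty, age > 0, salary > 0

  Row 1 (Grace Harris): OK
  Row 2 (Rosa Jones): OK
  Row 3 (Carol Jackson): OK
  Row 4 (Grace Jackson): OK
  Row 5 (Judy White): OK

Total errors: 0

0 errors


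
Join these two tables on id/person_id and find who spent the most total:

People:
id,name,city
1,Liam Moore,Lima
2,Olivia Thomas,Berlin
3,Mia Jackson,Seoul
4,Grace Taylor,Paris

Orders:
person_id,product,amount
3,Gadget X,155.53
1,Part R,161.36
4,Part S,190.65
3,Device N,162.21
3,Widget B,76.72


Join on: people.id = orders.person_id

Joined rows:
  Mia Jackson (Seoul) bought Gadget X for $155.53
  Liam Moore (Lima) bought Part R for $161.36
  Grace Taylor (Paris) bought Part S for $190.65
  Mia Jackson (Seoul) bought Device N for $162.21
  Mia Jackson (Seoul) bought Widget B for $76.72

Total per person:
  Mia Jackson: $394.46
  Grace Taylor: $190.65
  Liam Moore: $161.36

Top spender: Mia Jackson ($394.46)

Mia Jackson ($394.46)


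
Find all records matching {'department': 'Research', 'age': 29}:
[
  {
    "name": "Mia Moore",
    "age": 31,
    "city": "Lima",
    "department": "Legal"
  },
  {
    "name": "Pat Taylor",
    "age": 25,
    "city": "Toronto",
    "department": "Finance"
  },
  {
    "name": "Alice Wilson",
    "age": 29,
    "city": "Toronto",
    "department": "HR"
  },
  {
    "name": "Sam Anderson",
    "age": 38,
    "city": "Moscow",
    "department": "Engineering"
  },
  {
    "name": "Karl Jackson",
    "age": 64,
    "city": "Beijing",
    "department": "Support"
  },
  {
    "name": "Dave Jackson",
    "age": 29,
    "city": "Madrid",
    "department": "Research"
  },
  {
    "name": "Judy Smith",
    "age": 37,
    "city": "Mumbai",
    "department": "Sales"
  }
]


Search criteria: {'department': 'Research', 'age': 29}

Checking 7 records:
  Mia Moore: {department: Legal, age: 31}
  Pat Taylor: {department: Finance, age: 25}
  Alice Wilson: {department: HR, age: 29}
  Sam Anderson: {department: Engineering, age: 38}
  Karl Jackson: {department: Support, age: 64}
  Dave Jackson: {department: Research, age: 29} <-- MATCH
  Judy Smith: {department: Sales, age: 37}

Matches: ["Dave Jackson"]

["Dave Jackson"]


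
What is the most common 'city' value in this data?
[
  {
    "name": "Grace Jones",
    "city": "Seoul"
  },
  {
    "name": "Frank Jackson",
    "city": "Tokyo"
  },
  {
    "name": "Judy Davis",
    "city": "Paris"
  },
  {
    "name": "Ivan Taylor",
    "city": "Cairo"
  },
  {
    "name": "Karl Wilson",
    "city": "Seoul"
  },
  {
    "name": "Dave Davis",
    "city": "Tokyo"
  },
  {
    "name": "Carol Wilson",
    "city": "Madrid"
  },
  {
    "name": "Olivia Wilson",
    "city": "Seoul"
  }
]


Counting 'city' values across 8 records:

  Seoul: 3 ###
  Tokyo: 2 ##
  Paris: 1 #
  Cairo: 1 #
  Madrid: 1 #

Most common: Seoul (3 times)

Seoul (3 times)


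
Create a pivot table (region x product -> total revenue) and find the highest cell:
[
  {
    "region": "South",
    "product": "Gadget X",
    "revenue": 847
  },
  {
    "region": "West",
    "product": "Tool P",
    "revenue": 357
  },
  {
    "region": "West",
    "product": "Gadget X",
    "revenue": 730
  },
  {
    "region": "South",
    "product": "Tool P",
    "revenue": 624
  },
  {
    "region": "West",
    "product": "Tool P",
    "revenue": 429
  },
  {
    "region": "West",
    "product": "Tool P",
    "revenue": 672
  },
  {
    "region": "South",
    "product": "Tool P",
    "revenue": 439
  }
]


Pivot: region (rows) x product (columns) -> total revenue

     Gadget X      Tool P      
South          847          1063  
West           730          1458  

Highest: West / Tool P = $1458

West / Tool P = $1458


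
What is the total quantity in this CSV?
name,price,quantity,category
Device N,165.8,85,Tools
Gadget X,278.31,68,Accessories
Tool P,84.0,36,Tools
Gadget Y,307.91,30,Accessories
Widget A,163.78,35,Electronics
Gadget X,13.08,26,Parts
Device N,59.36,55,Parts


Computing total quantity:
Values: [85, 68, 36, 30, 35, 26, 55]
Sum = 335

335


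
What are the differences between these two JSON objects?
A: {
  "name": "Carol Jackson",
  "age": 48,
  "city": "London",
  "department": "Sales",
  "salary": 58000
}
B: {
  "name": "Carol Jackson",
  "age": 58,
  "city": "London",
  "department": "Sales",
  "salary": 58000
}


Comparing each field (in key order):
  name: same
  age: DIFFERENT
  city: same
  department: same
  salary: same
Differences:
  age: 48 -> 58

1 field(s) changed

1 change: age


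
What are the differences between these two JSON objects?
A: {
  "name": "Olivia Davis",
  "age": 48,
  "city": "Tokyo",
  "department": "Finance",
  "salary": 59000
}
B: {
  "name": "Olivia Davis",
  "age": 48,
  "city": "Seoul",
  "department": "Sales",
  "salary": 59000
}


Comparing each field (in key order):
  name: same
  age: same
  city: DIFFERENT
  department: DIFFERENT
  salary: same
Differences:
  city: Tokyo -> Seoul
  department: Finance -> Sales

2 field(s) changed

2 changes: city, department


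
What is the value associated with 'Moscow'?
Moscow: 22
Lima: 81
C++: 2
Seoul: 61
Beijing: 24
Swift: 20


Looking up key 'Moscow'
Value: 22

22


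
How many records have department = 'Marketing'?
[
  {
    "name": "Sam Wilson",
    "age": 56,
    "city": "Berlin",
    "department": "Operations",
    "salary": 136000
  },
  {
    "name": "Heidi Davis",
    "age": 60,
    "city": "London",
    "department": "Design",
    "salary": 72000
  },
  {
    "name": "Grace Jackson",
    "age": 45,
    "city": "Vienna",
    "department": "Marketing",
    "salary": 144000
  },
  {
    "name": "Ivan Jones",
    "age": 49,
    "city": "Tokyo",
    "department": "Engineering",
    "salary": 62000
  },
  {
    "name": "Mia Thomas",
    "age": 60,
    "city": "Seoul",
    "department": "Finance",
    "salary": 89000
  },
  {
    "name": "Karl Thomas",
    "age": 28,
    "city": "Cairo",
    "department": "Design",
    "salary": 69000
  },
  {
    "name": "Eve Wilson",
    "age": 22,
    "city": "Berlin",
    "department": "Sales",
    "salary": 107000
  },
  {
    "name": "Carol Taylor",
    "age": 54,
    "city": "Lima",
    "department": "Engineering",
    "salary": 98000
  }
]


Data: 8 records
Condition: department = 'Marketing'

Checking each record:
  Sam Wilson: Operations
  Heidi Davis: Design
  Grace Jackson: Marketing MATCH
  Ivan Jones: Engineering
  Mia Thomas: Finance
  Karl Thomas: Design
  Eve Wilson: Sales
  Carol Taylor: Engineering

Count: 1

1


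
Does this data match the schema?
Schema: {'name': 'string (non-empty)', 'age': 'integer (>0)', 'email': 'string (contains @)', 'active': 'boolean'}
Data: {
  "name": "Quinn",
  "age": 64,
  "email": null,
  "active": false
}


Validating each field against schema:
  name: OK (non-empty string)
  age: OK (positive integer)
  email: FAIL (null is not a string)
  active: OK (boolean)

Result: INVALID (1 error: email)

INVALID (1 error: email)


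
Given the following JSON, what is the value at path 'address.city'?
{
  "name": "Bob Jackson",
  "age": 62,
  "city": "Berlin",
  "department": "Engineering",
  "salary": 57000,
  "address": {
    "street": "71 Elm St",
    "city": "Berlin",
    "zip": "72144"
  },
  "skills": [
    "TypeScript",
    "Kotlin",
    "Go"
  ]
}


Query: address.city
Path: address -> city
Value: Berlin

Berlin


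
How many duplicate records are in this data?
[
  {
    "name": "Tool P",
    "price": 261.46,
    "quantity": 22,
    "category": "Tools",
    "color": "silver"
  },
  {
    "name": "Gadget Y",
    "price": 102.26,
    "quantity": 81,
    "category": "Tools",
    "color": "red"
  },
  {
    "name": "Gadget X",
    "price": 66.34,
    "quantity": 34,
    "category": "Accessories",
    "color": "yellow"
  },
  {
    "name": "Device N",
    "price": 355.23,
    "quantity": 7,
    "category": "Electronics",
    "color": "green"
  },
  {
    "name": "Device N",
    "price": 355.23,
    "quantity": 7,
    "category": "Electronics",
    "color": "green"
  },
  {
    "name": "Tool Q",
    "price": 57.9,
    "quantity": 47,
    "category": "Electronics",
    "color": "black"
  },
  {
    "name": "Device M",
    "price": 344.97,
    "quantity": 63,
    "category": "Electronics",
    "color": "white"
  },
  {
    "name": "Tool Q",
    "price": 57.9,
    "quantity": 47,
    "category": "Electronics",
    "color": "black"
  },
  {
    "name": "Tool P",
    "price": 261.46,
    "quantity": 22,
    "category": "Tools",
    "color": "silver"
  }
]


Checking 9 records for duplicates:

  Row 1: Tool P ($261.46, qty 22)
  Row 2: Gadget Y ($102.26, qty 81)
  Row 3: Gadget X ($66.34, qty 34)
  Row 4: Device N ($355.23, qty 7)
  Row 5: Device N ($355.23, qty 7) <-- DUPLICATE
  Row 6: Tool Q ($57.9, qty 47)
  Row 7: Device M ($344.97, qty 63)
  Row 8: Tool Q ($57.9, qty 47) <-- DUPLICATE
  Row 9: Tool P ($261.46, qty 22) <-- DUPLICATE

Duplicates found: 3
Unique records: 6

3 duplicates, 6 unique


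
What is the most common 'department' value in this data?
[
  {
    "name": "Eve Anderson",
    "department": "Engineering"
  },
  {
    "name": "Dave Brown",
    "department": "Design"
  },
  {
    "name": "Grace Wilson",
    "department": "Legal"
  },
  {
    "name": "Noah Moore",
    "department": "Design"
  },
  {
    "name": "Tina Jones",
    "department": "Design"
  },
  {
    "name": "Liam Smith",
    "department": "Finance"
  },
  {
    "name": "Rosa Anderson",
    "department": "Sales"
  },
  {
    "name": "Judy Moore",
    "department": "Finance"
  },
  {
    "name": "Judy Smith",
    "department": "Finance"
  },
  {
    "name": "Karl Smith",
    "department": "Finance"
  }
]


Counting 'department' values across 10 records:

  Finance: 4 ####
  Design: 3 ###
  Engineering: 1 #
  Legal: 1 #
  Sales: 1 #

Most common: Finance (4 times)

Finance (4 times)


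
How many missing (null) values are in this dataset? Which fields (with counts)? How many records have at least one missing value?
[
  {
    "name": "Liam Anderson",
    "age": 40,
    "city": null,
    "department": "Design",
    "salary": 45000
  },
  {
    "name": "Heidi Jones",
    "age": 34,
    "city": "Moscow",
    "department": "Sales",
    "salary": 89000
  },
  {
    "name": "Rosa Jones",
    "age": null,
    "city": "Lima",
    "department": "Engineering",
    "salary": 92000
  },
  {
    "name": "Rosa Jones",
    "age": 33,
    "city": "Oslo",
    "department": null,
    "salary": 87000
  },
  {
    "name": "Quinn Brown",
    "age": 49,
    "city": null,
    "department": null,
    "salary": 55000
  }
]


Checking for missing (null) values in 5 records:

  Liam Anderson: city
  Heidi Jones: complete
  Rosa Jones: age
  Rosa Jones: department
  Quinn Brown: city, department

Per field:
  name: 0 missing
  age: 1 missing
  city: 2 missing
  department: 2 missing
  salary: 0 missing

Total missing values: 5
Records with any missing: 4

5 missing values (age: 1, city: 2, department: 2); 4 incomplete records


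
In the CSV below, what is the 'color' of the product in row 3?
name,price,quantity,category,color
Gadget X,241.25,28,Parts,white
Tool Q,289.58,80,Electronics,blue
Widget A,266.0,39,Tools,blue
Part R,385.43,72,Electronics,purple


Query: Row 3 ('Widget A'), column 'color'
Value: blue

blue


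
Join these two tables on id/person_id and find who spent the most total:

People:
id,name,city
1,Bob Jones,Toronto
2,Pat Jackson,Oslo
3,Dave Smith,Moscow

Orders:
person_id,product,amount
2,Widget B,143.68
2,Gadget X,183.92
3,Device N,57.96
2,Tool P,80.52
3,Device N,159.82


Join on: people.id = orders.person_id

Joined rows:
  Pat Jackson (Oslo) bought Widget B for $143.68
  Pat Jackson (Oslo) bought Gadget X for $183.92
  Dave Smith (Moscow) bought Device N for $57.96
  Pat Jackson (Oslo) bought Tool P for $80.52
  Dave Smith (Moscow) bought Device N for $159.82

Total per person:
  Pat Jackson: $408.12
  Dave Smith: $217.78

Top spender: Pat Jackson ($408.12)

Pat Jackson ($408.12)


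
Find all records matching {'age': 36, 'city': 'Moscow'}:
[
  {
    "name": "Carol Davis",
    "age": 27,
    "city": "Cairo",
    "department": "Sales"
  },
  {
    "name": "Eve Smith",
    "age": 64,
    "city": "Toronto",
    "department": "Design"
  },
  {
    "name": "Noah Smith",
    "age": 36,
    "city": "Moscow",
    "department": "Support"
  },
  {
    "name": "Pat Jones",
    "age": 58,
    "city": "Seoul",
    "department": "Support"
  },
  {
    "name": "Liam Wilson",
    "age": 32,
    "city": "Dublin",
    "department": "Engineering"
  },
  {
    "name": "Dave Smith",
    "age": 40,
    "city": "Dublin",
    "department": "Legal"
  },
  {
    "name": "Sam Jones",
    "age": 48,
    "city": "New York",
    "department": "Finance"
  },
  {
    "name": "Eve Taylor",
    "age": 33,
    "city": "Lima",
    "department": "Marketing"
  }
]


Search criteria: {'age': 36, 'city': 'Moscow'}

Checking 8 records:
  Carol Davis: {age: 27, city: Cairo}
  Eve Smith: {age: 64, city: Toronto}
  Noah Smith: {age: 36, city: Moscow} <-- MATCH
  Pat Jones: {age: 58, city: Seoul}
  Liam Wilson: {age: 32, city: Dublin}
  Dave Smith: {age: 40, city: Dublin}
  Sam Jones: {age: 48, city: New York}
  Eve Taylor: {age: 33, city: Lima}

Matches: ["Noah Smith"]

["Noah Smith"]


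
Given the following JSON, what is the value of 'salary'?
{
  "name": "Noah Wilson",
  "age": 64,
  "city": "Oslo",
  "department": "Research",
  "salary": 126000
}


Looking up field 'salary'
Value: 126000

126000


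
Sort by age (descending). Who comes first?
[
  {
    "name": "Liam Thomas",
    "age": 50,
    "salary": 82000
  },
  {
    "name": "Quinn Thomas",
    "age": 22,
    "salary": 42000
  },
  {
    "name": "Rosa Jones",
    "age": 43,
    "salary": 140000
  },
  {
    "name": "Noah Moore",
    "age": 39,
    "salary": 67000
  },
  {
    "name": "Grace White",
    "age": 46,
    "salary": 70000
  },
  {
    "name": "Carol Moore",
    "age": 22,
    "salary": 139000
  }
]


Sort by: age (descending)

Sorted order:
  1. Liam Thomas (age = 50)
  2. Grace White (age = 46)
  3. Rosa Jones (age = 43)
  4. Noah Moore (age = 39)
  5. Quinn Thomas (age = 22)
  6. Carol Moore (age = 22)

First: Liam Thomas

Liam Thomas


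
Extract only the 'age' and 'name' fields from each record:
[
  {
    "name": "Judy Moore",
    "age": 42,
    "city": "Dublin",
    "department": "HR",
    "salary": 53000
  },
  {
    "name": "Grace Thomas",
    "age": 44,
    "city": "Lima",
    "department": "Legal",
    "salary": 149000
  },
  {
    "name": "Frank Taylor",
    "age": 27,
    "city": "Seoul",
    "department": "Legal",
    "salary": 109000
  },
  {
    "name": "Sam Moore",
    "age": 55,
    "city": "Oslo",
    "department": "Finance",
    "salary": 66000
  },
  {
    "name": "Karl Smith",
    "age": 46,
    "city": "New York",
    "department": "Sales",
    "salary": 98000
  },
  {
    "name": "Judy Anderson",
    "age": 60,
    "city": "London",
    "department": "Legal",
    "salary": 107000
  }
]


Original: 6 records with fields: name, age, city, department, salary
Keep: ['age', 'name']
Drop: ['city', 'department', 'salary']
Result: 6 records, 2 fields each

[
  {
    "age": 42,
    "name": "Judy Moore"
  },
  {
    "age": 44,
    "name": "Grace Thomas"
  },
  {
    "age": 27,
    "name": "Frank Taylor"
  },
  {
    "age": 55,
    "name": "Sam Moore"
  },
  {
    "age": 46,
    "name": "Karl Smith"
  },
  {
    "age": 60,
    "name": "Judy Anderson"
  }
]


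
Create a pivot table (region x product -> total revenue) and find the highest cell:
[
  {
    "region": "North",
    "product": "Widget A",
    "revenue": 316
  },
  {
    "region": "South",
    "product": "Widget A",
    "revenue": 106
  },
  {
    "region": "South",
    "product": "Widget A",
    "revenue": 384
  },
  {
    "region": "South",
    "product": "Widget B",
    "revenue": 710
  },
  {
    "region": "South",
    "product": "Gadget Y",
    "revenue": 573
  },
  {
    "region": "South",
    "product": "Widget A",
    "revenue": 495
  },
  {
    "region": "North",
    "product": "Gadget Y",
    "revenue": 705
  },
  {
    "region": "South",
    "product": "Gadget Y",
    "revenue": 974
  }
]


Pivot: region (rows) x product (columns) -> total revenue

     Gadget Y      Widget A      Widget B    
North          705           316             0  
South         1547           985           710  

Highest: South / Gadget Y = $1547

South / Gadget Y = $1547


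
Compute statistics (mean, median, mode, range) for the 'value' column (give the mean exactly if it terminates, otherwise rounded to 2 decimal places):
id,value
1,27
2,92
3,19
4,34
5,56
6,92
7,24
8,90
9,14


Data: [27, 92, 19, 34, 56, 92, 24, 90, 14]
Count: 9
Sum: 448
Mean: 448/9 ≈ 49.78 (rounded to 2 decimal places)
Sorted: [14, 19, 24, 27, 34, 56, 90, 92, 92]
Median: 34.0
Mode: 92 (2 times)
Range: 92 - 14 = 78
Min: 14, Max: 92

mean≈49.78, median=34.0, mode=92, range=78


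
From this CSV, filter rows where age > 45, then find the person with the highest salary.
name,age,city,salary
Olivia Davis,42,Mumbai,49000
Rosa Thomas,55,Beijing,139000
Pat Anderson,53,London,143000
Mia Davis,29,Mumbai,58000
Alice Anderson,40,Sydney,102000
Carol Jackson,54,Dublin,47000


Filter: age > 45
Sort by: salary (descending)

Filtered records (3):
  Pat Anderson, age 53, salary $143000
  Rosa Thomas, age 55, salary $139000
  Carol Jackson, age 54, salary $47000

Highest salary: Pat Anderson ($143000)

Pat Anderson


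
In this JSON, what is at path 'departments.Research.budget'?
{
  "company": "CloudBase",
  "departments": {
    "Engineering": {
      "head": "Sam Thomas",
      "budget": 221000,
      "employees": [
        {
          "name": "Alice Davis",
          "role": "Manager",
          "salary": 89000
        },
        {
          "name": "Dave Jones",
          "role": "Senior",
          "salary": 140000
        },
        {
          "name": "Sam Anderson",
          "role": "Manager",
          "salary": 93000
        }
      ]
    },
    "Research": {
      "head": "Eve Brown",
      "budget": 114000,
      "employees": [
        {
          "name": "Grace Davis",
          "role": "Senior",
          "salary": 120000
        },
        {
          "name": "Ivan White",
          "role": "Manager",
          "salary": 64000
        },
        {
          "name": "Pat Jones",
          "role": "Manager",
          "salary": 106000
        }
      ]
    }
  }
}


Path: departments.Research.budget

Navigate:
  -> departments
  -> Research
  -> budget = 114000

114000


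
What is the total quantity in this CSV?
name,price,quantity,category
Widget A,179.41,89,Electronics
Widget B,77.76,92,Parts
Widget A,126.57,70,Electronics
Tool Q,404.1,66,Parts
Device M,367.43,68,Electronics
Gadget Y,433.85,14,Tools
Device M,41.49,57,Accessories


Computing total quantity:
Values: [89, 92, 70, 66, 68, 14, 57]
Sum = 456

456
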